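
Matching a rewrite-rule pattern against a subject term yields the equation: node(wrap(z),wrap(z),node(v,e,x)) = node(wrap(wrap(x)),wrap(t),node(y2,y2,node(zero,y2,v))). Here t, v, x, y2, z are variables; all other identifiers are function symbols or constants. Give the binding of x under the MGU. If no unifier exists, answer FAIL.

Decompose node/3: wrap(z) = wrap(wrap(x)),  wrap(z) = wrap(t),  node(v,e,x) = node(y2,y2,node(zero,y2,v)).
Decompose wrap/1: z = wrap(x).
Bind z := wrap(x); substituting into the one remaining equation that mentions z gives: wrap(wrap(x)) = wrap(t).
Decompose wrap/1: wrap(x) = t.
Bind t := wrap(x); no other remaining equation mentions t.
Decompose node/3: v = y2,  e = y2,  x = node(zero,y2,v).
Bind v := y2; substituting into the one remaining equation that mentions v gives: x = node(zero,y2,y2).
Bind y2 := e; substituting into the remaining equation gives: x = node(zero,e,e). Substituting into the earlier binding gives v := e.
Bind x := node(zero,e,e). Substituting into the earlier bindings gives z := wrap(node(zero,e,e)), t := wrap(node(zero,e,e)).
MGU = { z ↦ wrap(node(zero,e,e)), t ↦ wrap(node(zero,e,e)), v ↦ e, y2 ↦ e, x ↦ node(zero,e,e) }, so x ↦ node(zero,e,e).

node(zero,e,e)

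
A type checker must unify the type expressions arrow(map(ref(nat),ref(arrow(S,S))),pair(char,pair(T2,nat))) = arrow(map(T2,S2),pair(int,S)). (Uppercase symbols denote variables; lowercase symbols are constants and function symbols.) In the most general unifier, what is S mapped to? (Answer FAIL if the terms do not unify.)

Decompose arrow/2: map(ref(nat),ref(arrow(S,S))) = map(T2,S2),  pair(char,pair(T2,nat)) = pair(int,S).
Decompose map/2: ref(nat) = T2,  ref(arrow(S,S)) = S2.
Bind T2 := ref(nat); substituting into the one remaining equation that mentions T2 gives: pair(char,pair(ref(nat),nat)) = pair(int,S).
Bind S2 := ref(arrow(S,S)); no other remaining equation mentions S2.
Decompose pair/2: char = int,  pair(ref(nat),nat) = S.
Clash: constants char and int differ; no unifier exists.

FAIL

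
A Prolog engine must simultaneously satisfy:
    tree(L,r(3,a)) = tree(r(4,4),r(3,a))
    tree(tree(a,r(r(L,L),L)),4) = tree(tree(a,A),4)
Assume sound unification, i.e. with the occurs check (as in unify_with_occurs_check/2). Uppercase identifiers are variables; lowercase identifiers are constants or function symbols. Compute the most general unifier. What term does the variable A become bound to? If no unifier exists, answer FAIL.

r(r(r(4,4),r(4,4)),r(4,4))

Decompose tree/2: L = r(4,4),  r(3,a) = r(3,a).
Bind L := r(4,4); substituting into the one remaining equation that mentions L gives: tree(tree(a,r(r(r(4,4),r(4,4)),r(4,4))),4) = tree(tree(a,A),4).
Delete trivial equation r(3,a) = r(3,a).
Decompose tree/2: tree(a,r(r(r(4,4),r(4,4)),r(4,4))) = tree(a,A),  4 = 4.
Decompose tree/2: a = a,  r(r(r(4,4),r(4,4)),r(4,4)) = A.
Delete trivial equation a = a.
Bind A := r(r(r(4,4),r(4,4)),r(4,4)); no other remaining equation mentions A.
Delete trivial equation 4 = 4.
MGU = { L -> r(4,4), A -> r(r(r(4,4),r(4,4)),r(4,4)) }, so A -> r(r(r(4,4),r(4,4)),r(4,4)).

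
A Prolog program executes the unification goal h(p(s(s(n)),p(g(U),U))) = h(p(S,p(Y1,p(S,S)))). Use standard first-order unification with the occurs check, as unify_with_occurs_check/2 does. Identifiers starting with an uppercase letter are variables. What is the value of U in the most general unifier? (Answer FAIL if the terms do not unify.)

Decompose h/1: p(s(s(n)),p(g(U),U)) = p(S,p(Y1,p(S,S))).
Decompose p/2: s(s(n)) = S,  p(g(U),U) = p(Y1,p(S,S)).
Bind S := s(s(n)); substituting into the remaining equation gives: p(g(U),U) = p(Y1,p(s(s(n)),s(s(n)))).
Decompose p/2: g(U) = Y1,  U = p(s(s(n)),s(s(n))).
Bind Y1 := g(U); no other remaining equation mentions Y1.
Bind U := p(s(s(n)),s(s(n))). Substituting into the earlier binding gives Y1 := g(p(s(s(n)),s(s(n)))).
MGU = { S -> s(s(n)), Y1 -> g(p(s(s(n)),s(s(n)))), U -> p(s(s(n)),s(s(n))) }, so U -> p(s(s(n)),s(s(n))).

p(s(s(n)),s(s(n)))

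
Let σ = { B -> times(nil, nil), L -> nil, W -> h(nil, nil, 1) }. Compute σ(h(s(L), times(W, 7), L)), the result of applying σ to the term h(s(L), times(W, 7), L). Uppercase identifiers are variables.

h(s(nil), times(h(nil, nil, 1), 7), nil)

Replace each occurrence of L with nil.
Replace each occurrence of W with h(nil, nil, 1).
Result: h(s(nil), times(h(nil, nil, 1), 7), nil).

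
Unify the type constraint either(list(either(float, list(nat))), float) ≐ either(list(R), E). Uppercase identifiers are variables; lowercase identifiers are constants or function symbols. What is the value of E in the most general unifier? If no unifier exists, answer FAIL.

Decompose either/2: list(either(float, list(nat))) ≐ list(R),  float ≐ E.
Decompose list/1: either(float, list(nat)) ≐ R.
Bind R := either(float, list(nat)); no other remaining equation mentions R.
Bind E := float.
MGU = { R := either(float, list(nat)), E := float }, so E := float.

float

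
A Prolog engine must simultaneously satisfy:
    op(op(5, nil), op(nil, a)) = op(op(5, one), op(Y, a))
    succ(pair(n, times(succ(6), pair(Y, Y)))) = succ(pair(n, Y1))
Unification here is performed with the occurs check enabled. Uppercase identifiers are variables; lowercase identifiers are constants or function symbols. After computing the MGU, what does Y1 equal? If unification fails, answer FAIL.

Decompose op/2: op(5, nil) = op(5, one),  op(nil, a) = op(Y, a).
Decompose op/2: 5 = 5,  nil = one.
Delete trivial equation 5 = 5.
Clash: constants nil and one differ; no unifier exists.

FAIL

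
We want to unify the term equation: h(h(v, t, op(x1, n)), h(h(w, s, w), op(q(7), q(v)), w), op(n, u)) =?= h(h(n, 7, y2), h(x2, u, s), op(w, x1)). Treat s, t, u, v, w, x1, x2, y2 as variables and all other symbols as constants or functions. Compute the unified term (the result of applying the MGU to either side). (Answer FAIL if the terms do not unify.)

Decompose h/3: h(v, t, op(x1, n)) =?= h(n, 7, y2),  h(h(w, s, w), op(q(7), q(v)), w) =?= h(x2, u, s),  op(n, u) =?= op(w, x1).
Decompose h/3: v =?= n,  t =?= 7,  op(x1, n) =?= y2.
Bind v := n; substituting into the one remaining equation that mentions v gives: h(h(w, s, w), op(q(7), q(n)), w) =?= h(x2, u, s).
Bind t := 7; no other remaining equation mentions t.
Bind y2 := op(x1, n); no other remaining equation mentions y2.
Decompose h/3: h(w, s, w) =?= x2,  op(q(7), q(n)) =?= u,  w =?= s.
Bind x2 := h(w, s, w); no other remaining equation mentions x2.
Bind u := op(q(7), q(n)); substituting into the one remaining equation that mentions u gives: op(n, op(q(7), q(n))) =?= op(w, x1).
Bind w := s; substituting into the remaining equation gives: op(n, op(q(7), q(n))) =?= op(s, x1). Substituting into the earlier binding gives x2 := h(s, s, s).
Decompose op/2: n =?= s,  op(q(7), q(n)) =?= x1.
Bind s := n; no other remaining equation mentions s. Substituting into the earlier bindings gives x2 := h(n, n, n), w := n.
Bind x1 := op(q(7), q(n)). Substituting into the earlier binding gives y2 := op(op(q(7), q(n)), n).
Applying the MGU to either side gives h(h(n, 7, op(op(q(7), q(n)), n)), h(h(n, n, n), op(q(7), q(n)), n), op(n, op(q(7), q(n)))).

h(h(n, 7, op(op(q(7), q(n)), n)), h(h(n, n, n), op(q(7), q(n)), n), op(n, op(q(7), q(n))))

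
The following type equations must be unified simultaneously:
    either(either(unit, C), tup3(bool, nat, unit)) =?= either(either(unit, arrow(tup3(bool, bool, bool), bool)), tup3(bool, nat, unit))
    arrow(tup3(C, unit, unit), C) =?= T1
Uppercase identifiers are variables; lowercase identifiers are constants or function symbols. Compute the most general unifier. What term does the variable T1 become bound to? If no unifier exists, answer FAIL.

arrow(tup3(arrow(tup3(bool, bool, bool), bool), unit, unit), arrow(tup3(bool, bool, bool), bool))

Decompose either/2: either(unit, C) =?= either(unit, arrow(tup3(bool, bool, bool), bool)),  tup3(bool, nat, unit) =?= tup3(bool, nat, unit).
Decompose either/2: unit =?= unit,  C =?= arrow(tup3(bool, bool, bool), bool).
Delete trivial equation unit =?= unit.
Bind C := arrow(tup3(bool, bool, bool), bool); substituting into the one remaining equation that mentions C gives: arrow(tup3(arrow(tup3(bool, bool, bool), bool), unit, unit), arrow(tup3(bool, bool, bool), bool)) =?= T1.
Delete trivial equation tup3(bool, nat, unit) =?= tup3(bool, nat, unit).
Bind T1 := arrow(tup3(arrow(tup3(bool, bool, bool), bool), unit, unit), arrow(tup3(bool, bool, bool), bool)).
MGU = { C := arrow(tup3(bool, bool, bool), bool), T1 := arrow(tup3(arrow(tup3(bool, bool, bool), bool), unit, unit), arrow(tup3(bool, bool, bool), bool)) }, so T1 := arrow(tup3(arrow(tup3(bool, bool, bool), bool), unit, unit), arrow(tup3(bool, bool, bool), bool)).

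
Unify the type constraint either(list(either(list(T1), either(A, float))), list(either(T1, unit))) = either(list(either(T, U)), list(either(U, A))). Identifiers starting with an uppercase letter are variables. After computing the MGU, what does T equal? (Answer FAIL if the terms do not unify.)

list(either(unit, float))

Decompose either/2: list(either(list(T1), either(A, float))) = list(either(T, U)),  list(either(T1, unit)) = list(either(U, A)).
Decompose list/1: either(list(T1), either(A, float)) = either(T, U).
Decompose either/2: list(T1) = T,  either(A, float) = U.
Bind T := list(T1); no other remaining equation mentions T.
Bind U := either(A, float); substituting into the remaining equation gives: list(either(T1, unit)) = list(either(either(A, float), A)).
Decompose list/1: either(T1, unit) = either(either(A, float), A).
Decompose either/2: T1 = either(A, float),  unit = A.
Bind T1 := either(A, float); no other remaining equation mentions T1. Substituting into the earlier binding gives T := list(either(A, float)).
Bind A := unit. Substituting into the earlier bindings gives T := list(either(unit, float)), U := either(unit, float), T1 := either(unit, float).
MGU = { T := list(either(unit, float)), U := either(unit, float), T1 := either(unit, float), A := unit }, so T := list(either(unit, float)).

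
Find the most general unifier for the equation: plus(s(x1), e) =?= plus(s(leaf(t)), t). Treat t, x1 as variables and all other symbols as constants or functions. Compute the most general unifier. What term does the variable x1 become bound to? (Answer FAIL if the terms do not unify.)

Decompose plus/2: s(x1) =?= s(leaf(t)),  e =?= t.
Decompose s/1: x1 =?= leaf(t).
Bind x1 := leaf(t); no other remaining equation mentions x1.
Bind t := e. Substituting into the earlier binding gives x1 := leaf(e).
MGU = { x1 := leaf(e), t := e }, so x1 := leaf(e).

leaf(e)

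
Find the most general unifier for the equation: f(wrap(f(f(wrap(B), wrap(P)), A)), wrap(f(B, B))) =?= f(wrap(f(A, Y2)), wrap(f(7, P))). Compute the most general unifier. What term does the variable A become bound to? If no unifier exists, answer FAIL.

f(wrap(7), wrap(7))

Decompose f/2: wrap(f(f(wrap(B), wrap(P)), A)) =?= wrap(f(A, Y2)),  wrap(f(B, B)) =?= wrap(f(7, P)).
Decompose wrap/1: f(f(wrap(B), wrap(P)), A) =?= f(A, Y2).
Decompose f/2: f(wrap(B), wrap(P)) =?= A,  A =?= Y2.
Bind A := f(wrap(B), wrap(P)); substituting into the one remaining equation that mentions A gives: f(wrap(B), wrap(P)) =?= Y2.
Bind Y2 := f(wrap(B), wrap(P)); no other remaining equation mentions Y2.
Decompose wrap/1: f(B, B) =?= f(7, P).
Decompose f/2: B =?= 7,  B =?= P.
Bind B := 7; substituting into the remaining equation gives: 7 =?= P. Substituting into the earlier bindings gives A := f(wrap(7), wrap(P)), Y2 := f(wrap(7), wrap(P)).
Bind P := 7. Substituting into the earlier bindings gives A := f(wrap(7), wrap(7)), Y2 := f(wrap(7), wrap(7)).
MGU = { A := f(wrap(7), wrap(7)), Y2 := f(wrap(7), wrap(7)), B := 7, P := 7 }, so A := f(wrap(7), wrap(7)).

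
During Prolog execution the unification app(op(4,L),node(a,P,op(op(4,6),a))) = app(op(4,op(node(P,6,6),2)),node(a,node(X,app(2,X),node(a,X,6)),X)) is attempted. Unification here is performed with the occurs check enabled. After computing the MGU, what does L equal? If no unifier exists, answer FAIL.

Decompose app/2: op(4,L) = op(4,op(node(P,6,6),2)),  node(a,P,op(op(4,6),a)) = node(a,node(X,app(2,X),node(a,X,6)),X).
Decompose op/2: 4 = 4,  L = op(node(P,6,6),2).
Delete trivial equation 4 = 4.
Bind L := op(node(P,6,6),2); no other remaining equation mentions L.
Decompose node/3: a = a,  P = node(X,app(2,X),node(a,X,6)),  op(op(4,6),a) = X.
Delete trivial equation a = a.
Bind P := node(X,app(2,X),node(a,X,6)); no other remaining equation mentions P. Substituting into the earlier binding gives L := op(node(node(X,app(2,X),node(a,X,6)),6,6),2).
Bind X := op(op(4,6),a). Substituting into the earlier bindings gives L := op(node(node(op(op(4,6),a),app(2,op(op(4,6),a)),node(a,op(op(4,6),a),6)),6,6),2), P := node(op(op(4,6),a),app(2,op(op(4,6),a)),node(a,op(op(4,6),a),6)).
MGU = { L = op(node(node(op(op(4,6),a),app(2,op(op(4,6),a)),node(a,op(op(4,6),a),6)),6,6),2), P = node(op(op(4,6),a),app(2,op(op(4,6),a)),node(a,op(op(4,6),a),6)), X = op(op(4,6),a) }, so L = op(node(node(op(op(4,6),a),app(2,op(op(4,6),a)),node(a,op(op(4,6),a),6)),6,6),2).

op(node(node(op(op(4,6),a),app(2,op(op(4,6),a)),node(a,op(op(4,6),a),6)),6,6),2)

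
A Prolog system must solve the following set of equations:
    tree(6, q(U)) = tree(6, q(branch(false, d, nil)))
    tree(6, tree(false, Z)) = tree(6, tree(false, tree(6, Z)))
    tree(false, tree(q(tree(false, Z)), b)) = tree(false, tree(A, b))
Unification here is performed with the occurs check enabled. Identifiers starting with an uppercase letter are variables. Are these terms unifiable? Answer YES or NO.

NO

Decompose tree/2: 6 = 6,  q(U) = q(branch(false, d, nil)).
Delete trivial equation 6 = 6.
Decompose q/1: U = branch(false, d, nil).
Bind U := branch(false, d, nil); no other remaining equation mentions U.
Decompose tree/2: 6 = 6,  tree(false, Z) = tree(false, tree(6, Z)).
Delete trivial equation 6 = 6.
Decompose tree/2: false = false,  Z = tree(6, Z).
Delete trivial equation false = false.
Occurs check fails: Z occurs in tree(6, Z); the equation Z = tree(6, Z) has no finite solution.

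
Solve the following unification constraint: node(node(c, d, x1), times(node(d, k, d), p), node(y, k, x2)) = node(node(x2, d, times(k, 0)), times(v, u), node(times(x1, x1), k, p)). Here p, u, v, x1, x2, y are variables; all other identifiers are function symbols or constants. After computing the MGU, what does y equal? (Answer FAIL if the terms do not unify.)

Decompose node/3: node(c, d, x1) = node(x2, d, times(k, 0)),  times(node(d, k, d), p) = times(v, u),  node(y, k, x2) = node(times(x1, x1), k, p).
Decompose node/3: c = x2,  d = d,  x1 = times(k, 0).
Bind x2 := c; substituting into the one remaining equation that mentions x2 gives: node(y, k, c) = node(times(x1, x1), k, p).
Delete trivial equation d = d.
Bind x1 := times(k, 0); substituting into the one remaining equation that mentions x1 gives: node(y, k, c) = node(times(times(k, 0), times(k, 0)), k, p).
Decompose times/2: node(d, k, d) = v,  p = u.
Bind v := node(d, k, d); no other remaining equation mentions v.
Bind p := u; substituting into the remaining equation gives: node(y, k, c) = node(times(times(k, 0), times(k, 0)), k, u).
Decompose node/3: y = times(times(k, 0), times(k, 0)),  k = k,  c = u.
Bind y := times(times(k, 0), times(k, 0)); no other remaining equation mentions y.
Delete trivial equation k = k.
Bind u := c. Substituting into the earlier binding gives p := c.
MGU = { x2 ↦ c, x1 ↦ times(k, 0), v ↦ node(d, k, d), p ↦ c, y ↦ times(times(k, 0), times(k, 0)), u ↦ c }, so y ↦ times(times(k, 0), times(k, 0)).

times(times(k, 0), times(k, 0))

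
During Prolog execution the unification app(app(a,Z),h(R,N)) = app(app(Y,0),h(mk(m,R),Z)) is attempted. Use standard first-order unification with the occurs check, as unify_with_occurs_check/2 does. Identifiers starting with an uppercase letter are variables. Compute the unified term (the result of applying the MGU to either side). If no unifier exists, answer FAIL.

Decompose app/2: app(a,Z) = app(Y,0),  h(R,N) = h(mk(m,R),Z).
Decompose app/2: a = Y,  Z = 0.
Bind Y := a; no other remaining equation mentions Y.
Bind Z := 0; substituting into the remaining equation gives: h(R,N) = h(mk(m,R),0).
Decompose h/2: R = mk(m,R),  N = 0.
Occurs check fails: R occurs in mk(m,R); the equation R = mk(m,R) has no finite solution.

FAIL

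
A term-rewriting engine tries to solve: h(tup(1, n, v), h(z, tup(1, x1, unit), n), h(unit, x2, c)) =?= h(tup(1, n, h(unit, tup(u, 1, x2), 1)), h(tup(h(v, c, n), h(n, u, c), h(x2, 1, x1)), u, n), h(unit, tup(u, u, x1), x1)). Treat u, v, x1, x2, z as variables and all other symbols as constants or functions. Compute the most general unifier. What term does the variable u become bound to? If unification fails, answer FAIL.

Decompose h/3: tup(1, n, v) =?= tup(1, n, h(unit, tup(u, 1, x2), 1)),  h(z, tup(1, x1, unit), n) =?= h(tup(h(v, c, n), h(n, u, c), h(x2, 1, x1)), u, n),  h(unit, x2, c) =?= h(unit, tup(u, u, x1), x1).
Decompose tup/3: 1 =?= 1,  n =?= n,  v =?= h(unit, tup(u, 1, x2), 1).
Delete trivial equation 1 =?= 1.
Delete trivial equation n =?= n.
Bind v := h(unit, tup(u, 1, x2), 1); substituting into the one remaining equation that mentions v gives: h(z, tup(1, x1, unit), n) =?= h(tup(h(h(unit, tup(u, 1, x2), 1), c, n), h(n, u, c), h(x2, 1, x1)), u, n).
Decompose h/3: z =?= tup(h(h(unit, tup(u, 1, x2), 1), c, n), h(n, u, c), h(x2, 1, x1)),  tup(1, x1, unit) =?= u,  n =?= n.
Bind z := tup(h(h(unit, tup(u, 1, x2), 1), c, n), h(n, u, c), h(x2, 1, x1)); no other remaining equation mentions z.
Bind u := tup(1, x1, unit); substituting into the one remaining equation that mentions u gives: h(unit, x2, c) =?= h(unit, tup(tup(1, x1, unit), tup(1, x1, unit), x1), x1). Substituting into the earlier bindings gives v := h(unit, tup(tup(1, x1, unit), 1, x2), 1), z := tup(h(h(unit, tup(tup(1, x1, unit), 1, x2), 1), c, n), h(n, tup(1, x1, unit), c), h(x2, 1, x1)).
Delete trivial equation n =?= n.
Decompose h/3: unit =?= unit,  x2 =?= tup(tup(1, x1, unit), tup(1, x1, unit), x1),  c =?= x1.
Delete trivial equation unit =?= unit.
Bind x2 := tup(tup(1, x1, unit), tup(1, x1, unit), x1); no other remaining equation mentions x2. Substituting into the earlier bindings gives v := h(unit, tup(tup(1, x1, unit), 1, tup(tup(1, x1, unit), tup(1, x1, unit), x1)), 1), z := tup(h(h(unit, tup(tup(1, x1, unit), 1, tup(tup(1, x1, unit), tup(1, x1, unit), x1)), 1), c, n), h(n, tup(1, x1, unit), c), h(tup(tup(1, x1, unit), tup(1, x1, unit), x1), 1, x1)).
Bind x1 := c. Substituting into the earlier bindings gives v := h(unit, tup(tup(1, c, unit), 1, tup(tup(1, c, unit), tup(1, c, unit), c)), 1), z := tup(h(h(unit, tup(tup(1, c, unit), 1, tup(tup(1, c, unit), tup(1, c, unit), c)), 1), c, n), h(n, tup(1, c, unit), c), h(tup(tup(1, c, unit), tup(1, c, unit), c), 1, c)), u := tup(1, c, unit), x2 := tup(tup(1, c, unit), tup(1, c, unit), c).
MGU = { v -> h(unit, tup(tup(1, c, unit), 1, tup(tup(1, c, unit), tup(1, c, unit), c)), 1), z -> tup(h(h(unit, tup(tup(1, c, unit), 1, tup(tup(1, c, unit), tup(1, c, unit), c)), 1), c, n), h(n, tup(1, c, unit), c), h(tup(tup(1, c, unit), tup(1, c, unit), c), 1, c)), u -> tup(1, c, unit), x2 -> tup(tup(1, c, unit), tup(1, c, unit), c), x1 -> c }, so u -> tup(1, c, unit).

tup(1, c, unit)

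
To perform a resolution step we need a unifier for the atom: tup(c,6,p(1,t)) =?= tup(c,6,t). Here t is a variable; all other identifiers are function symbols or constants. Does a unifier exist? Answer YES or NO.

Decompose tup/3: c =?= c,  6 =?= 6,  p(1,t) =?= t.
Delete trivial equation c =?= c.
Delete trivial equation 6 =?= 6.
Occurs check fails: t occurs in p(1,t); the equation t =?= p(1,t) has no finite solution.

NO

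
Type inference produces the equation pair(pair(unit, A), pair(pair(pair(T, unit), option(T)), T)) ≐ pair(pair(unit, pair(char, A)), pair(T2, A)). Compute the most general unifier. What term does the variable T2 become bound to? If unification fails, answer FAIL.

Decompose pair/2: pair(unit, A) ≐ pair(unit, pair(char, A)),  pair(pair(pair(T, unit), option(T)), T) ≐ pair(T2, A).
Decompose pair/2: unit ≐ unit,  A ≐ pair(char, A).
Delete trivial equation unit ≐ unit.
Occurs check fails: A occurs in pair(char, A); the equation A ≐ pair(char, A) has no finite solution.

FAIL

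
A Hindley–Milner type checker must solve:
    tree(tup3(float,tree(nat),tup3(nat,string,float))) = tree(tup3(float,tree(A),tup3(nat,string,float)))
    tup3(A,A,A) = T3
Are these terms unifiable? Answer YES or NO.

YES

Decompose tree/1: tup3(float,tree(nat),tup3(nat,string,float)) = tup3(float,tree(A),tup3(nat,string,float)).
Decompose tup3/3: float = float,  tree(nat) = tree(A),  tup3(nat,string,float) = tup3(nat,string,float).
Delete trivial equation float = float.
Decompose tree/1: nat = A.
Bind A := nat; substituting into the one remaining equation that mentions A gives: tup3(nat,nat,nat) = T3.
Delete trivial equation tup3(nat,string,float) = tup3(nat,string,float).
Bind T3 := tup3(nat,nat,nat).
No equations remain and no clash or occurs-check failure arose, so a unifier exists.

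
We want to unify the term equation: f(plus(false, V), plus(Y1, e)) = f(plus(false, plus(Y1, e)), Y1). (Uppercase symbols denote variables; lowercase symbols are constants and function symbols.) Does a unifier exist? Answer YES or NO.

NO

Decompose f/2: plus(false, V) = plus(false, plus(Y1, e)),  plus(Y1, e) = Y1.
Decompose plus/2: false = false,  V = plus(Y1, e).
Delete trivial equation false = false.
Bind V := plus(Y1, e); no other remaining equation mentions V.
Occurs check fails: Y1 occurs in plus(Y1, e); the equation Y1 = plus(Y1, e) has no finite solution.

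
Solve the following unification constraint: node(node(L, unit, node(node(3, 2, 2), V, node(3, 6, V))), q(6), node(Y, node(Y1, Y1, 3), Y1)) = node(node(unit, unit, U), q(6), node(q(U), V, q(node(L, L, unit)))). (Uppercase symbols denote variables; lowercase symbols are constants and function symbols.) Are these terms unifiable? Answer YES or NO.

Decompose node/3: node(L, unit, node(node(3, 2, 2), V, node(3, 6, V))) = node(unit, unit, U),  q(6) = q(6),  node(Y, node(Y1, Y1, 3), Y1) = node(q(U), V, q(node(L, L, unit))).
Decompose node/3: L = unit,  unit = unit,  node(node(3, 2, 2), V, node(3, 6, V)) = U.
Bind L := unit; substituting into the one remaining equation that mentions L gives: node(Y, node(Y1, Y1, 3), Y1) = node(q(U), V, q(node(unit, unit, unit))).
Delete trivial equation unit = unit.
Bind U := node(node(3, 2, 2), V, node(3, 6, V)); substituting into the one remaining equation that mentions U gives: node(Y, node(Y1, Y1, 3), Y1) = node(q(node(node(3, 2, 2), V, node(3, 6, V))), V, q(node(unit, unit, unit))).
Delete trivial equation q(6) = q(6).
Decompose node/3: Y = q(node(node(3, 2, 2), V, node(3, 6, V))),  node(Y1, Y1, 3) = V,  Y1 = q(node(unit, unit, unit)).
Bind Y := q(node(node(3, 2, 2), V, node(3, 6, V))); no other remaining equation mentions Y.
Bind V := node(Y1, Y1, 3); no other remaining equation mentions V. Substituting into the earlier bindings gives U := node(node(3, 2, 2), node(Y1, Y1, 3), node(3, 6, node(Y1, Y1, 3))), Y := q(node(node(3, 2, 2), node(Y1, Y1, 3), node(3, 6, node(Y1, Y1, 3)))).
Bind Y1 := q(node(unit, unit, unit)). Substituting into the earlier bindings gives U := node(node(3, 2, 2), node(q(node(unit, unit, unit)), q(node(unit, unit, unit)), 3), node(3, 6, node(q(node(unit, unit, unit)), q(node(unit, unit, unit)), 3))), Y := q(node(node(3, 2, 2), node(q(node(unit, unit, unit)), q(node(unit, unit, unit)), 3), node(3, 6, node(q(node(unit, unit, unit)), q(node(unit, unit, unit)), 3)))), V := node(q(node(unit, unit, unit)), q(node(unit, unit, unit)), 3).
No equations remain and no clash or occurs-check failure arose, so a unifier exists.

YES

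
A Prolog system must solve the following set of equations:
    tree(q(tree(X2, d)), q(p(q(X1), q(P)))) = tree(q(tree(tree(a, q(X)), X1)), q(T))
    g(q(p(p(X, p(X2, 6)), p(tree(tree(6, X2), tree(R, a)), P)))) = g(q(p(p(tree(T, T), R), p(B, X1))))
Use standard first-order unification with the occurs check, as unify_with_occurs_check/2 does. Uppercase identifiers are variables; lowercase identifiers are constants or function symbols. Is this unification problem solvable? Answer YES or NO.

YES

Decompose tree/2: q(tree(X2, d)) = q(tree(tree(a, q(X)), X1)),  q(p(q(X1), q(P))) = q(T).
Decompose q/1: tree(X2, d) = tree(tree(a, q(X)), X1).
Decompose tree/2: X2 = tree(a, q(X)),  d = X1.
Bind X2 := tree(a, q(X)); substituting into the one remaining equation that mentions X2 gives: g(q(p(p(X, p(tree(a, q(X)), 6)), p(tree(tree(6, tree(a, q(X))), tree(R, a)), P)))) = g(q(p(p(tree(T, T), R), p(B, X1)))).
Bind X1 := d; substituting into the remaining equations gives: q(p(q(d), q(P))) = q(T),  g(q(p(p(X, p(tree(a, q(X)), 6)), p(tree(tree(6, tree(a, q(X))), tree(R, a)), P)))) = g(q(p(p(tree(T, T), R), p(B, d)))).
Decompose q/1: p(q(d), q(P)) = T.
Bind T := p(q(d), q(P)); substituting into the remaining equation gives: g(q(p(p(X, p(tree(a, q(X)), 6)), p(tree(tree(6, tree(a, q(X))), tree(R, a)), P)))) = g(q(p(p(tree(p(q(d), q(P)), p(q(d), q(P))), R), p(B, d)))).
Decompose g/1: q(p(p(X, p(tree(a, q(X)), 6)), p(tree(tree(6, tree(a, q(X))), tree(R, a)), P))) = q(p(p(tree(p(q(d), q(P)), p(q(d), q(P))), R), p(B, d))).
Decompose q/1: p(p(X, p(tree(a, q(X)), 6)), p(tree(tree(6, tree(a, q(X))), tree(R, a)), P)) = p(p(tree(p(q(d), q(P)), p(q(d), q(P))), R), p(B, d)).
Decompose p/2: p(X, p(tree(a, q(X)), 6)) = p(tree(p(q(d), q(P)), p(q(d), q(P))), R),  p(tree(tree(6, tree(a, q(X))), tree(R, a)), P) = p(B, d).
Decompose p/2: X = tree(p(q(d), q(P)), p(q(d), q(P))),  p(tree(a, q(X)), 6) = R.
Bind X := tree(p(q(d), q(P)), p(q(d), q(P))); substituting into the remaining equations gives: p(tree(a, q(tree(p(q(d), q(P)), p(q(d), q(P))))), 6) = R,  p(tree(tree(6, tree(a, q(tree(p(q(d), q(P)), p(q(d), q(P)))))), tree(R, a)), P) = p(B, d). Substituting into the earlier binding gives X2 := tree(a, q(tree(p(q(d), q(P)), p(q(d), q(P))))).
Bind R := p(tree(a, q(tree(p(q(d), q(P)), p(q(d), q(P))))), 6); substituting into the remaining equation gives: p(tree(tree(6, tree(a, q(tree(p(q(d), q(P)), p(q(d), q(P)))))), tree(p(tree(a, q(tree(p(q(d), q(P)), p(q(d), q(P))))), 6), a)), P) = p(B, d).
Decompose p/2: tree(tree(6, tree(a, q(tree(p(q(d), q(P)), p(q(d), q(P)))))), tree(p(tree(a, q(tree(p(q(d), q(P)), p(q(d), q(P))))), 6), a)) = B,  P = d.
Bind B := tree(tree(6, tree(a, q(tree(p(q(d), q(P)), p(q(d), q(P)))))), tree(p(tree(a, q(tree(p(q(d), q(P)), p(q(d), q(P))))), 6), a)); no other remaining equation mentions B.
Bind P := d. Substituting into the earlier bindings gives X2 := tree(a, q(tree(p(q(d), q(d)), p(q(d), q(d))))), T := p(q(d), q(d)), X := tree(p(q(d), q(d)), p(q(d), q(d))), R := p(tree(a, q(tree(p(q(d), q(d)), p(q(d), q(d))))), 6), B := tree(tree(6, tree(a, q(tree(p(q(d), q(d)), p(q(d), q(d)))))), tree(p(tree(a, q(tree(p(q(d), q(d)), p(q(d), q(d))))), 6), a)).
No equations remain and no clash or occurs-check failure arose, so a unifier exists.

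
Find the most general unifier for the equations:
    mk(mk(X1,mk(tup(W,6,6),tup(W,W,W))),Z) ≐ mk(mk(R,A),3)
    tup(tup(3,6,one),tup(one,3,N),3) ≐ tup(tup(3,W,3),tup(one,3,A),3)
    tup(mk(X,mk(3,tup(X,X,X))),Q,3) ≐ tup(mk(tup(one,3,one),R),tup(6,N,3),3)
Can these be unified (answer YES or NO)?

NO

Decompose mk/2: mk(X1,mk(tup(W,6,6),tup(W,W,W))) ≐ mk(R,A),  Z ≐ 3.
Decompose mk/2: X1 ≐ R,  mk(tup(W,6,6),tup(W,W,W)) ≐ A.
Bind X1 := R; no other remaining equation mentions X1.
Bind A := mk(tup(W,6,6),tup(W,W,W)); substituting into the one remaining equation that mentions A gives: tup(tup(3,6,one),tup(one,3,N),3) ≐ tup(tup(3,W,3),tup(one,3,mk(tup(W,6,6),tup(W,W,W))),3).
Bind Z := 3; no other remaining equation mentions Z.
Decompose tup/3: tup(3,6,one) ≐ tup(3,W,3),  tup(one,3,N) ≐ tup(one,3,mk(tup(W,6,6),tup(W,W,W))),  3 ≐ 3.
Decompose tup/3: 3 ≐ 3,  6 ≐ W,  one ≐ 3.
Delete trivial equation 3 ≐ 3.
Bind W := 6; substituting into the one remaining equation that mentions W gives: tup(one,3,N) ≐ tup(one,3,mk(tup(6,6,6),tup(6,6,6))). Substituting into the earlier binding gives A := mk(tup(6,6,6),tup(6,6,6)).
Clash: constants one and 3 differ; no unifier exists.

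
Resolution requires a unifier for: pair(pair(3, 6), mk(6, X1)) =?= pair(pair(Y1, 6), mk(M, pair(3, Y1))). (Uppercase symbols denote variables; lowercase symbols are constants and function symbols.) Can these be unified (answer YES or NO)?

YES

Decompose pair/2: pair(3, 6) =?= pair(Y1, 6),  mk(6, X1) =?= mk(M, pair(3, Y1)).
Decompose pair/2: 3 =?= Y1,  6 =?= 6.
Bind Y1 := 3; substituting into the one remaining equation that mentions Y1 gives: mk(6, X1) =?= mk(M, pair(3, 3)).
Delete trivial equation 6 =?= 6.
Decompose mk/2: 6 =?= M,  X1 =?= pair(3, 3).
Bind M := 6; no other remaining equation mentions M.
Bind X1 := pair(3, 3).
No equations remain and no clash or occurs-check failure arose, so a unifier exists.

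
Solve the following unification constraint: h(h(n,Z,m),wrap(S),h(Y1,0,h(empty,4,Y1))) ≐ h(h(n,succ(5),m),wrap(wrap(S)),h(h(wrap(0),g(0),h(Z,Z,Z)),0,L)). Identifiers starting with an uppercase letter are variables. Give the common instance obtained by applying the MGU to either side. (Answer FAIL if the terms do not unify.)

Decompose h/3: h(n,Z,m) ≐ h(n,succ(5),m),  wrap(S) ≐ wrap(wrap(S)),  h(Y1,0,h(empty,4,Y1)) ≐ h(h(wrap(0),g(0),h(Z,Z,Z)),0,L).
Decompose h/3: n ≐ n,  Z ≐ succ(5),  m ≐ m.
Delete trivial equation n ≐ n.
Bind Z := succ(5); substituting into the one remaining equation that mentions Z gives: h(Y1,0,h(empty,4,Y1)) ≐ h(h(wrap(0),g(0),h(succ(5),succ(5),succ(5))),0,L).
Delete trivial equation m ≐ m.
Decompose wrap/1: S ≐ wrap(S).
Occurs check fails: S occurs in wrap(S); the equation S ≐ wrap(S) has no finite solution.

FAIL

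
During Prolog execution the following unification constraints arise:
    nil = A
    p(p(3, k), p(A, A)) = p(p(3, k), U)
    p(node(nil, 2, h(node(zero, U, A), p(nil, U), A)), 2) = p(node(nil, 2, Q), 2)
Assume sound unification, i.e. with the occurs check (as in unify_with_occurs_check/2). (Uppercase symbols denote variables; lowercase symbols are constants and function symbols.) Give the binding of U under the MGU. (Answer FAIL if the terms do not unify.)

p(nil, nil)

Bind A := nil; substituting into the remaining equations gives: p(p(3, k), p(nil, nil)) = p(p(3, k), U),  p(node(nil, 2, h(node(zero, U, nil), p(nil, U), nil)), 2) = p(node(nil, 2, Q), 2).
Decompose p/2: p(3, k) = p(3, k),  p(nil, nil) = U.
Delete trivial equation p(3, k) = p(3, k).
Bind U := p(nil, nil); substituting into the remaining equation gives: p(node(nil, 2, h(node(zero, p(nil, nil), nil), p(nil, p(nil, nil)), nil)), 2) = p(node(nil, 2, Q), 2).
Decompose p/2: node(nil, 2, h(node(zero, p(nil, nil), nil), p(nil, p(nil, nil)), nil)) = node(nil, 2, Q),  2 = 2.
Decompose node/3: nil = nil,  2 = 2,  h(node(zero, p(nil, nil), nil), p(nil, p(nil, nil)), nil) = Q.
Delete trivial equation nil = nil.
Delete trivial equation 2 = 2.
Bind Q := h(node(zero, p(nil, nil), nil), p(nil, p(nil, nil)), nil); no other remaining equation mentions Q.
Delete trivial equation 2 = 2.
MGU = { A = nil, U = p(nil, nil), Q = h(node(zero, p(nil, nil), nil), p(nil, p(nil, nil)), nil) }, so U = p(nil, nil).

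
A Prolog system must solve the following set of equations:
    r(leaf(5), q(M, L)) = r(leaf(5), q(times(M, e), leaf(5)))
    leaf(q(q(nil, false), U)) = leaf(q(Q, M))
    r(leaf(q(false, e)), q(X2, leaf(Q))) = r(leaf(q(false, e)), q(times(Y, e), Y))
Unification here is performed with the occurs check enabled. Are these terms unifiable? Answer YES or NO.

NO

Decompose r/2: leaf(5) = leaf(5),  q(M, L) = q(times(M, e), leaf(5)).
Delete trivial equation leaf(5) = leaf(5).
Decompose q/2: M = times(M, e),  L = leaf(5).
Occurs check fails: M occurs in times(M, e); the equation M = times(M, e) has no finite solution.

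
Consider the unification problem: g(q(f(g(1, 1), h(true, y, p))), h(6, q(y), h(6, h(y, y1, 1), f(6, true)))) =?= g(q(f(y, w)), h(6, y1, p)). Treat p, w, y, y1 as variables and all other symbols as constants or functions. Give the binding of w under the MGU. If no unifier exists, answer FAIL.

Decompose g/2: q(f(g(1, 1), h(true, y, p))) =?= q(f(y, w)),  h(6, q(y), h(6, h(y, y1, 1), f(6, true))) =?= h(6, y1, p).
Decompose q/1: f(g(1, 1), h(true, y, p)) =?= f(y, w).
Decompose f/2: g(1, 1) =?= y,  h(true, y, p) =?= w.
Bind y := g(1, 1); substituting into the remaining equations gives: h(true, g(1, 1), p) =?= w,  h(6, q(g(1, 1)), h(6, h(g(1, 1), y1, 1), f(6, true))) =?= h(6, y1, p).
Bind w := h(true, g(1, 1), p); no other remaining equation mentions w.
Decompose h/3: 6 =?= 6,  q(g(1, 1)) =?= y1,  h(6, h(g(1, 1), y1, 1), f(6, true)) =?= p.
Delete trivial equation 6 =?= 6.
Bind y1 := q(g(1, 1)); substituting into the remaining equation gives: h(6, h(g(1, 1), q(g(1, 1)), 1), f(6, true)) =?= p.
Bind p := h(6, h(g(1, 1), q(g(1, 1)), 1), f(6, true)). Substituting into the earlier binding gives w := h(true, g(1, 1), h(6, h(g(1, 1), q(g(1, 1)), 1), f(6, true))).
MGU = { y ↦ g(1, 1), w ↦ h(true, g(1, 1), h(6, h(g(1, 1), q(g(1, 1)), 1), f(6, true))), y1 ↦ q(g(1, 1)), p ↦ h(6, h(g(1, 1), q(g(1, 1)), 1), f(6, true)) }, so w ↦ h(true, g(1, 1), h(6, h(g(1, 1), q(g(1, 1)), 1), f(6, true))).

h(true, g(1, 1), h(6, h(g(1, 1), q(g(1, 1)), 1), f(6, true)))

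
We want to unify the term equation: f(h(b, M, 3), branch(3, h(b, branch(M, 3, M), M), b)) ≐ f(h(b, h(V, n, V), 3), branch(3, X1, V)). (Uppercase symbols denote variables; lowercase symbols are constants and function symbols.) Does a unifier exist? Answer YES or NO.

Decompose f/2: h(b, M, 3) ≐ h(b, h(V, n, V), 3),  branch(3, h(b, branch(M, 3, M), M), b) ≐ branch(3, X1, V).
Decompose h/3: b ≐ b,  M ≐ h(V, n, V),  3 ≐ 3.
Delete trivial equation b ≐ b.
Bind M := h(V, n, V); substituting into the one remaining equation that mentions M gives: branch(3, h(b, branch(h(V, n, V), 3, h(V, n, V)), h(V, n, V)), b) ≐ branch(3, X1, V).
Delete trivial equation 3 ≐ 3.
Decompose branch/3: 3 ≐ 3,  h(b, branch(h(V, n, V), 3, h(V, n, V)), h(V, n, V)) ≐ X1,  b ≐ V.
Delete trivial equation 3 ≐ 3.
Bind X1 := h(b, branch(h(V, n, V), 3, h(V, n, V)), h(V, n, V)); no other remaining equation mentions X1.
Bind V := b. Substituting into the earlier bindings gives M := h(b, n, b), X1 := h(b, branch(h(b, n, b), 3, h(b, n, b)), h(b, n, b)).
No equations remain and no clash or occurs-check failure arose, so a unifier exists.

YES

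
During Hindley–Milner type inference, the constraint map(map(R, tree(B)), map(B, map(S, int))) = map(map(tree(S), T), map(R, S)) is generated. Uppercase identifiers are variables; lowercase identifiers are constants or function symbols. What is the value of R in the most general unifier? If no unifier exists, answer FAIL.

FAIL

Decompose map/2: map(R, tree(B)) = map(tree(S), T),  map(B, map(S, int)) = map(R, S).
Decompose map/2: R = tree(S),  tree(B) = T.
Bind R := tree(S); substituting into the one remaining equation that mentions R gives: map(B, map(S, int)) = map(tree(S), S).
Bind T := tree(B); no other remaining equation mentions T.
Decompose map/2: B = tree(S),  map(S, int) = S.
Bind B := tree(S); no other remaining equation mentions B. Substituting into the earlier binding gives T := tree(tree(S)).
Occurs check fails: S occurs in map(S, int); the equation S = map(S, int) has no finite solution.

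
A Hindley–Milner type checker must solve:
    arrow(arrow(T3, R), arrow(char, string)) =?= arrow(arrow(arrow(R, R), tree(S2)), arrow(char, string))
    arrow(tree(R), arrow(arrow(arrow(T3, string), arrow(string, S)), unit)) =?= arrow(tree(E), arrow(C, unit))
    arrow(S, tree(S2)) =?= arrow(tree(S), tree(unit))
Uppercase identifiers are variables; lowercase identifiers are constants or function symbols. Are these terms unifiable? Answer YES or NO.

NO

Decompose arrow/2: arrow(T3, R) =?= arrow(arrow(R, R), tree(S2)),  arrow(char, string) =?= arrow(char, string).
Decompose arrow/2: T3 =?= arrow(R, R),  R =?= tree(S2).
Bind T3 := arrow(R, R); substituting into the one remaining equation that mentions T3 gives: arrow(tree(R), arrow(arrow(arrow(arrow(R, R), string), arrow(string, S)), unit)) =?= arrow(tree(E), arrow(C, unit)).
Bind R := tree(S2); substituting into the one remaining equation that mentions R gives: arrow(tree(tree(S2)), arrow(arrow(arrow(arrow(tree(S2), tree(S2)), string), arrow(string, S)), unit)) =?= arrow(tree(E), arrow(C, unit)). Substituting into the earlier binding gives T3 := arrow(tree(S2), tree(S2)).
Delete trivial equation arrow(char, string) =?= arrow(char, string).
Decompose arrow/2: tree(tree(S2)) =?= tree(E),  arrow(arrow(arrow(arrow(tree(S2), tree(S2)), string), arrow(string, S)), unit) =?= arrow(C, unit).
Decompose tree/1: tree(S2) =?= E.
Bind E := tree(S2); no other remaining equation mentions E.
Decompose arrow/2: arrow(arrow(arrow(tree(S2), tree(S2)), string), arrow(string, S)) =?= C,  unit =?= unit.
Bind C := arrow(arrow(arrow(tree(S2), tree(S2)), string), arrow(string, S)); no other remaining equation mentions C.
Delete trivial equation unit =?= unit.
Decompose arrow/2: S =?= tree(S),  tree(S2) =?= tree(unit).
Occurs check fails: S occurs in tree(S); the equation S =?= tree(S) has no finite solution.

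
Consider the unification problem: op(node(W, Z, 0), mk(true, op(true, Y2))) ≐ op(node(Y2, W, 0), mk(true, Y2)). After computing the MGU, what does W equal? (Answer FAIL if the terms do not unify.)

Decompose op/2: node(W, Z, 0) ≐ node(Y2, W, 0),  mk(true, op(true, Y2)) ≐ mk(true, Y2).
Decompose node/3: W ≐ Y2,  Z ≐ W,  0 ≐ 0.
Bind W := Y2; substituting into the one remaining equation that mentions W gives: Z ≐ Y2.
Bind Z := Y2; no other remaining equation mentions Z.
Delete trivial equation 0 ≐ 0.
Decompose mk/2: true ≐ true,  op(true, Y2) ≐ Y2.
Delete trivial equation true ≐ true.
Occurs check fails: Y2 occurs in op(true, Y2); the equation Y2 ≐ op(true, Y2) has no finite solution.

FAIL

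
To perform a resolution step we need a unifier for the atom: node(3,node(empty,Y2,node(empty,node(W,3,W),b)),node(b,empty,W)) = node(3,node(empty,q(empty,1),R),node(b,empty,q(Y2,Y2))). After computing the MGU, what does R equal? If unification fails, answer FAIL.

node(empty,node(q(q(empty,1),q(empty,1)),3,q(q(empty,1),q(empty,1))),b)

Decompose node/3: 3 = 3,  node(empty,Y2,node(empty,node(W,3,W),b)) = node(empty,q(empty,1),R),  node(b,empty,W) = node(b,empty,q(Y2,Y2)).
Delete trivial equation 3 = 3.
Decompose node/3: empty = empty,  Y2 = q(empty,1),  node(empty,node(W,3,W),b) = R.
Delete trivial equation empty = empty.
Bind Y2 := q(empty,1); substituting into the one remaining equation that mentions Y2 gives: node(b,empty,W) = node(b,empty,q(q(empty,1),q(empty,1))).
Bind R := node(empty,node(W,3,W),b); no other remaining equation mentions R.
Decompose node/3: b = b,  empty = empty,  W = q(q(empty,1),q(empty,1)).
Delete trivial equation b = b.
Delete trivial equation empty = empty.
Bind W := q(q(empty,1),q(empty,1)). Substituting into the earlier binding gives R := node(empty,node(q(q(empty,1),q(empty,1)),3,q(q(empty,1),q(empty,1))),b).
MGU = { Y2 := q(empty,1), R := node(empty,node(q(q(empty,1),q(empty,1)),3,q(q(empty,1),q(empty,1))),b), W := q(q(empty,1),q(empty,1)) }, so R := node(empty,node(q(q(empty,1),q(empty,1)),3,q(q(empty,1),q(empty,1))),b).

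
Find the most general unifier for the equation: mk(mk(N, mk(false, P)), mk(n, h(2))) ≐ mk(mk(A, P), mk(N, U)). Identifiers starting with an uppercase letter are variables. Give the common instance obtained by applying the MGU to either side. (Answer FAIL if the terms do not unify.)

Decompose mk/2: mk(N, mk(false, P)) ≐ mk(A, P),  mk(n, h(2)) ≐ mk(N, U).
Decompose mk/2: N ≐ A,  mk(false, P) ≐ P.
Bind N := A; substituting into the one remaining equation that mentions N gives: mk(n, h(2)) ≐ mk(A, U).
Occurs check fails: P occurs in mk(false, P); the equation P ≐ mk(false, P) has no finite solution.

FAIL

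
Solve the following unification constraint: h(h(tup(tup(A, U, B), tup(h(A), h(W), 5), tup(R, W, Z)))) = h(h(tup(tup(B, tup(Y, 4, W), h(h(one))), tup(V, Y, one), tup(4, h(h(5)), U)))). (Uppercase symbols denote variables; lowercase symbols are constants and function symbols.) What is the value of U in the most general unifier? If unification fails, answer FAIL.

FAIL

Decompose h/1: h(tup(tup(A, U, B), tup(h(A), h(W), 5), tup(R, W, Z))) = h(tup(tup(B, tup(Y, 4, W), h(h(one))), tup(V, Y, one), tup(4, h(h(5)), U))).
Decompose h/1: tup(tup(A, U, B), tup(h(A), h(W), 5), tup(R, W, Z)) = tup(tup(B, tup(Y, 4, W), h(h(one))), tup(V, Y, one), tup(4, h(h(5)), U)).
Decompose tup/3: tup(A, U, B) = tup(B, tup(Y, 4, W), h(h(one))),  tup(h(A), h(W), 5) = tup(V, Y, one),  tup(R, W, Z) = tup(4, h(h(5)), U).
Decompose tup/3: A = B,  U = tup(Y, 4, W),  B = h(h(one)).
Bind A := B; substituting into the one remaining equation that mentions A gives: tup(h(B), h(W), 5) = tup(V, Y, one).
Bind U := tup(Y, 4, W); substituting into the one remaining equation that mentions U gives: tup(R, W, Z) = tup(4, h(h(5)), tup(Y, 4, W)).
Bind B := h(h(one)); substituting into the one remaining equation that mentions B gives: tup(h(h(h(one))), h(W), 5) = tup(V, Y, one). Substituting into the earlier binding gives A := h(h(one)).
Decompose tup/3: h(h(h(one))) = V,  h(W) = Y,  5 = one.
Bind V := h(h(h(one))); no other remaining equation mentions V.
Bind Y := h(W); substituting into the one remaining equation that mentions Y gives: tup(R, W, Z) = tup(4, h(h(5)), tup(h(W), 4, W)). Substituting into the earlier binding gives U := tup(h(W), 4, W).
Clash: constants 5 and one differ; no unifier exists.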